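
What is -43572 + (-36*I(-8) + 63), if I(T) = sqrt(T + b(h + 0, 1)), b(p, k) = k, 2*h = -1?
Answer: -43509 - 36*I*sqrt(7) ≈ -43509.0 - 95.247*I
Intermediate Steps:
h = -1/2 (h = (1/2)*(-1) = -1/2 ≈ -0.50000)
I(T) = sqrt(1 + T) (I(T) = sqrt(T + 1) = sqrt(1 + T))
-43572 + (-36*I(-8) + 63) = -43572 + (-36*sqrt(1 - 8) + 63) = -43572 + (-36*I*sqrt(7) + 63) = -43572 + (63 - 36*I*sqrt(7)) = -43509 - 36*I*sqrt(7)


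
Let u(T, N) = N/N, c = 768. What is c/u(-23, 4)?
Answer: 768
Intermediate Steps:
u(T, N) = 1
c/u(-23, 4) = 768/1 = 768*1 = 768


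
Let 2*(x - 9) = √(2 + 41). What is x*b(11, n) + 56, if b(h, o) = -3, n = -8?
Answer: 29 - 3*√43/2 ≈ 19.164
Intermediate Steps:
x = 9 + √43/2 (x = 9 + √(2 + 41)/2 = 9 + √43/2 ≈ 12.279)
x*b(11, n) + 56 = (9 + √43/2)*(-3) + 56 = (-27 - 3*√43/2) + 56 = 29 - 3*√43/2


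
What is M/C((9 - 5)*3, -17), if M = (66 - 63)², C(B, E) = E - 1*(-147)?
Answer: 9/130 ≈ 0.069231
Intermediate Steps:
C(B, E) = 147 + E (C(B, E) = E + 147 = 147 + E)
M = 9 (M = 3² = 9)
M/C((9 - 5)*3, -17) = 9/(147 - 17) = 9/130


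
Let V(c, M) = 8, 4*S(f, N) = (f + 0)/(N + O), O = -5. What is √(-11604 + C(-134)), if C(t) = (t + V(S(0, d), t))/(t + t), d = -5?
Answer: I*√208352982/134 ≈ 107.72*I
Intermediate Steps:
S(f, N) = f/(4*(-5 + N)) (S(f, N) = ((f + 0)/(N - 5))/4 = (f/(-5 + N))/4 = f/(4*(-5 + N)))
C(t) = (8 + t)/(2*t) (C(t) = (t + 8)/(t + t) = (8 + t)/((2*t)) = (8 + t)*(1/(2*t)) = (8 + t)/(2*t))
√(-11604 + C(-134)) = √(-11604 + (½)*(8 - 134)/(-134)) = √(-11604 + (½)*(-1/134)*(-126)) = √(-11604 + 63/134) = √(-1554873/134) = I*√208352982/134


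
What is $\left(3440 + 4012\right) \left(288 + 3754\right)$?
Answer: $30120984$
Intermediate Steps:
$\left(3440 + 4012\right) \left(288 + 3754\right) = 7452 \cdot 4042 = 30120984$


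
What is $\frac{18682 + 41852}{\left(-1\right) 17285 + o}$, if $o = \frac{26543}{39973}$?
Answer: $- \frac{134429199}{38383709} \approx -3.5022$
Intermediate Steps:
$o = \frac{26543}{39973}$ ($o = 26543 \cdot \frac{1}{39973} = \frac{26543}{39973} \approx 0.66402$)
$\frac{18682 + 41852}{\left(-1\right) 17285 + o} = \frac{18682 + 41852}{\left(-1\right) 17285 + \frac{26543}{39973}} = \frac{60534}{-17285 + \frac{26543}{39973}} = \frac{60534}{- \frac{690906762}{39973}} = 60534 \left(- \frac{39973}{690906762}\right) = - \frac{134429199}{38383709}$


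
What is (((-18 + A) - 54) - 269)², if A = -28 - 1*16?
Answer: 148225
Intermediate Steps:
A = -44 (A = -28 - 16 = -44)
(((-18 + A) - 54) - 269)² = (((-18 - 44) - 54) - 269)² = ((-62 - 54) - 269)² = (-116 - 269)² = (-385)² = 148225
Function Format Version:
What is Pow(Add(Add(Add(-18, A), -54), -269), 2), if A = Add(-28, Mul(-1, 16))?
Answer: 148225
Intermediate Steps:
A = -44 (A = Add(-28, -16) = -44)
Pow(Add(Add(Add(-18, A), -54), -269), 2) = Pow(Add(Add(Add(-18, -44), -54), -269), 2) = Pow(Add(Add(-62, -54), -269), 2) = Pow(Add(-116, -269), 2) = Pow(-385, 2) = 148225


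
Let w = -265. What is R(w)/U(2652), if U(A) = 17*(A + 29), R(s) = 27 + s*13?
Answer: -3418/45577 ≈ -0.074994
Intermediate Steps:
R(s) = 27 + 13*s
U(A) = 493 + 17*A (U(A) = 17*(29 + A) = 493 + 17*A)
R(w)/U(2652) = (27 + 13*(-265))/(493 + 17*2652) = (27 - 3445)/(493 + 45084) = -3418/45577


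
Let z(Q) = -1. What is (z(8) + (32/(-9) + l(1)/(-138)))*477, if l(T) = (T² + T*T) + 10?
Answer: -50933/23 ≈ -2214.5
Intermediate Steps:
l(T) = 10 + 2*T² (l(T) = (T² + T²) + 10 = 2*T² + 10 = 10 + 2*T²)
(z(8) + (32/(-9) + l(1)/(-138)))*477 = (-1 + (32/(-9) + (10 + 2*1²)/(-138)))*477 = (-1 + (32*(-⅑) + (10 + 2*1)*(-1/138)))*477 = (-1 + (-32/9 + (10 + 2)*(-1/138)))*477 = (-1 + (-32/9 + 12*(-1/138)))*477 = (-1 + (-32/9 - 2/23))*477 = (-1 - 754/207)*477 = -961/207*477 = -50933/23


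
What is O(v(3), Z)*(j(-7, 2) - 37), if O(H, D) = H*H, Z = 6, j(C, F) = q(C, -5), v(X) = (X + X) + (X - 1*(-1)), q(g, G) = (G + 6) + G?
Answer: -4100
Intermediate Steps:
q(g, G) = 6 + 2*G (q(g, G) = (6 + G) + G = 6 + 2*G)
v(X) = 1 + 3*X (v(X) = 2*X + (X + 1) = 2*X + (1 + X) = 1 + 3*X)
j(C, F) = -4 (j(C, F) = 6 + 2*(-5) = 6 - 10 = -4)
O(H, D) = H²
O(v(3), Z)*(j(-7, 2) - 37) = (1 + 3*3)²*(-4 - 37) = (1 + 9)²*(-41) = 10²*(-41) = 100*(-41) = -4100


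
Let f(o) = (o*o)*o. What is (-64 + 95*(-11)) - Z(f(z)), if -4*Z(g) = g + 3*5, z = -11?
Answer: -1438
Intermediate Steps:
f(o) = o**3 (f(o) = o**2*o = o**3)
Z(g) = -15/4 - g/4 (Z(g) = -(g + 3*5)/4 = -(g + 15)/4 = -(15 + g)/4 = -15/4 - g/4)
(-64 + 95*(-11)) - Z(f(z)) = (-64 + 95*(-11)) - (-15/4 - 1/4*(-11)**3) = (-64 - 1045) - (-15/4 - 1/4*(-1331)) = -1109 - (-15/4 + 1331/4) = -1109 - 1*329 = -1109 - 329 = -1438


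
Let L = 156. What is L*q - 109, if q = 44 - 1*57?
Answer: -2137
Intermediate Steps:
q = -13 (q = 44 - 57 = -13)
L*q - 109 = 156*(-13) - 109 = -2028 - 109 = -2137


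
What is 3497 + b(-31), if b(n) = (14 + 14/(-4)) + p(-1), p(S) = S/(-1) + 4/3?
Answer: 21059/6 ≈ 3509.8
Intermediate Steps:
p(S) = 4/3 - S (p(S) = S*(-1) + 4*(⅓) = -S + 4/3 = 4/3 - S)
b(n) = 77/6 (b(n) = (14 + 14/(-4)) + (4/3 - 1*(-1)) = (14 + 14*(-¼)) + (4/3 + 1) = (14 - 7/2) + 7/3 = 21/2 + 7/3 = 77/6)
3497 + b(-31) = 3497 + 77/6 = 21059/6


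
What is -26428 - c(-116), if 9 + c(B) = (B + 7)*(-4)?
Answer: -26855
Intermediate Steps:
c(B) = -37 - 4*B (c(B) = -9 + (B + 7)*(-4) = -9 + (7 + B)*(-4) = -9 + (-28 - 4*B) = -37 - 4*B)
-26428 - c(-116) = -26428 - (-37 - 4*(-116)) = -26428 - (-37 + 464) = -26428 - 1*427 = -26428 - 427 = -26855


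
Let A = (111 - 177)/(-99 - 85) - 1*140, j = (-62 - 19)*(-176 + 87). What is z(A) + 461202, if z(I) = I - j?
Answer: 41754509/92 ≈ 4.5385e+5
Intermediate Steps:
j = 7209 (j = -81*(-89) = 7209)
A = -12847/92 (A = -66/(-184) - 140 = -66*(-1/184) - 140 = 33/92 - 140 = -12847/92 ≈ -139.64)
z(I) = -7209 + I (z(I) = I - 1*7209 = I - 7209 = -7209 + I)
z(A) + 461202 = (-7209 - 12847/92) + 461202 = -676075/92 + 461202 = 41754509/92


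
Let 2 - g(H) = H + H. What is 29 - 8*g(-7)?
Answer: -99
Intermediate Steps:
g(H) = 2 - 2*H (g(H) = 2 - (H + H) = 2 - 2*H)
29 - 8*g(-7) = 29 - 8*(2 - 2*(-7)) = 29 - 8*(2 + 14) = 29 - 8*16 = 29 - 128 = -99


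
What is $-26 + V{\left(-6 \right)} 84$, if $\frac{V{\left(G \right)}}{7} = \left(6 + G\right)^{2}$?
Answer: $-26$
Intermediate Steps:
$V{\left(G \right)} = 7 \left(6 + G\right)^{2}$
$-26 + V{\left(-6 \right)} 84 = -26 + 7 \left(6 - 6\right)^{2} \cdot 84 = -26 + 7 \cdot 0^{2} \cdot 84 = -26 + 7 \cdot 0 \cdot 84 = -26 + 0 \cdot 84 = -26 + 0 = -26$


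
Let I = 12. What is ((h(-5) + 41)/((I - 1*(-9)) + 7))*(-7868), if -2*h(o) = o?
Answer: -24447/2 ≈ -12224.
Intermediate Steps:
h(o) = -o/2
((h(-5) + 41)/((I - 1*(-9)) + 7))*(-7868) = ((-½*(-5) + 41)/((12 - 1*(-9)) + 7))*(-7868) = ((5/2 + 41)/((12 + 9) + 7))*(-7868) = (87/(2*(21 + 7)))*(-7868) = ((87/2)/28)*(-7868) = ((87/2)*(1/28))*(-7868) = (87/56)*(-7868) = -24447/2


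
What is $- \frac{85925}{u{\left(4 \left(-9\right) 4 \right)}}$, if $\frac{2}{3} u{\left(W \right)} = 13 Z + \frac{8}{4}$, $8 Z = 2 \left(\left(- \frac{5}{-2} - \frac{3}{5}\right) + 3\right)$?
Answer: $- \frac{6874000}{2151} \approx -3195.7$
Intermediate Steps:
$Z = \frac{49}{40}$ ($Z = \frac{2 \left(\left(- \frac{5}{-2} - \frac{3}{5}\right) + 3\right)}{8} = \frac{2 \left(\left(\left(-5\right) \left(- \frac{1}{2}\right) - \frac{3}{5}\right) + 3\right)}{8} = \frac{2 \left(\left(\frac{5}{2} - \frac{3}{5}\right) + 3\right)}{8} = \frac{2 \left(\frac{19}{10} + 3\right)}{8} = \frac{2 \cdot \frac{49}{10}}{8} = \frac{1}{8} \cdot \frac{49}{5} = \frac{49}{40} \approx 1.225$)
$u{\left(W \right)} = \frac{2151}{80}$ ($u{\left(W \right)} = \frac{3 \left(13 \cdot \frac{49}{40} + \frac{8}{4}\right)}{2} = \frac{3 \left(\frac{637}{40} + 8 \cdot \frac{1}{4}\right)}{2} = \frac{3 \left(\frac{637}{40} + 2\right)}{2} = \frac{3}{2} \cdot \frac{717}{40} = \frac{2151}{80}$)
$- \frac{85925}{u{\left(4 \left(-9\right) 4 \right)}} = - \frac{85925}{\frac{2151}{80}} = \left(-85925\right) \frac{80}{2151} = - \frac{6874000}{2151}$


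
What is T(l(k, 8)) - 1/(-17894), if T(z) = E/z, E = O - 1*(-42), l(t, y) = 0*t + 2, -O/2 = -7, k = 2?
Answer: 501033/17894 ≈ 28.000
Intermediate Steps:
O = 14 (O = -2*(-7) = 14)
l(t, y) = 2 (l(t, y) = 0 + 2 = 2)
E = 56 (E = 14 - 1*(-42) = 14 + 42 = 56)
T(z) = 56/z
T(l(k, 8)) - 1/(-17894) = 56/2 - 1/(-17894) = 56*(1/2) - 1*(-1/17894) = 28 + 1/17894 = 501033/17894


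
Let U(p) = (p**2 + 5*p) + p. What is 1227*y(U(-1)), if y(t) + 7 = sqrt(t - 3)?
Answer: -8589 + 2454*I*sqrt(2) ≈ -8589.0 + 3470.5*I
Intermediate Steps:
U(p) = p**2 + 6*p
y(t) = -7 + sqrt(-3 + t) (y(t) = -7 + sqrt(t - 3) = -7 + sqrt(-3 + t))
1227*y(U(-1)) = 1227*(-7 + sqrt(-3 - (6 - 1))) = 1227*(-7 + sqrt(-3 - 1*5)) = 1227*(-7 + sqrt(-3 - 5)) = 1227*(-7 + sqrt(-8)) = 1227*(-7 + 2*I*sqrt(2)) = -8589 + 2454*I*sqrt(2)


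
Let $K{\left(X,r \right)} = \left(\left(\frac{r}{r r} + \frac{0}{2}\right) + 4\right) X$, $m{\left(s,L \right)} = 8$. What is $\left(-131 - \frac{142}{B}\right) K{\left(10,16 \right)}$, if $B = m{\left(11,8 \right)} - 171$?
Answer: $- \frac{6893575}{1304} \approx -5286.5$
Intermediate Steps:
$B = -163$ ($B = 8 - 171 = -163$)
$K{\left(X,r \right)} = X \left(4 + \frac{1}{r}\right)$ ($K{\left(X,r \right)} = \left(\left(\frac{r}{r^{2}} + 0 \cdot \frac{1}{2}\right) + 4\right) X = \left(\left(\frac{r}{r^{2}} + 0\right) + 4\right) X = \left(\left(\frac{1}{r} + 0\right) + 4\right) X = \left(\frac{1}{r} + 4\right) X = \left(4 + \frac{1}{r}\right) X = X \left(4 + \frac{1}{r}\right)$)
$\left(-131 - \frac{142}{B}\right) K{\left(10,16 \right)} = \left(-131 - \frac{142}{-163}\right) \left(4 \cdot 10 + \frac{10}{16}\right) = \left(-131 - - \frac{142}{163}\right) \left(40 + 10 \cdot \frac{1}{16}\right) = \left(-131 + \frac{142}{163}\right) \left(40 + \frac{5}{8}\right) = \left(- \frac{21211}{163}\right) \frac{325}{8} = - \frac{6893575}{1304}$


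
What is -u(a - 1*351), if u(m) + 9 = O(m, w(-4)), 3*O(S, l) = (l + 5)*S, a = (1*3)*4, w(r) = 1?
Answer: 687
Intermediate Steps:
a = 12 (a = 3*4 = 12)
O(S, l) = S*(5 + l)/3 (O(S, l) = ((l + 5)*S)/3 = ((5 + l)*S)/3 = (S*(5 + l))/3 = S*(5 + l)/3)
u(m) = -9 + 2*m (u(m) = -9 + m*(5 + 1)/3 = -9 + (⅓)*m*6 = -9 + 2*m)
-u(a - 1*351) = -(-9 + 2*(12 - 1*351)) = -(-9 + 2*(12 - 351)) = -(-9 + 2*(-339)) = -(-9 - 678) = -1*(-687) = 687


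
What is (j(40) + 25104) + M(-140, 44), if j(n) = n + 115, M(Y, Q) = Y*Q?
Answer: 19099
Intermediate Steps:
M(Y, Q) = Q*Y
j(n) = 115 + n
(j(40) + 25104) + M(-140, 44) = ((115 + 40) + 25104) + 44*(-140) = (155 + 25104) - 6160 = 25259 - 6160 = 19099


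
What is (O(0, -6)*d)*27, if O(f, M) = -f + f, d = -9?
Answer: 0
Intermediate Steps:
O(f, M) = 0
(O(0, -6)*d)*27 = (0*(-9))*27 = 0*27 = 0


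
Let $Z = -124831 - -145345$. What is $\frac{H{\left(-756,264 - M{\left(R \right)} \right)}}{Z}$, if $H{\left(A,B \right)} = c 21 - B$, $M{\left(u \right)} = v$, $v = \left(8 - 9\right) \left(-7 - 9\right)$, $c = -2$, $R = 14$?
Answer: $- \frac{145}{10257} \approx -0.014137$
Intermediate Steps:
$v = 16$ ($v = \left(-1\right) \left(-16\right) = 16$)
$M{\left(u \right)} = 16$
$Z = 20514$ ($Z = -124831 + 145345 = 20514$)
$H{\left(A,B \right)} = -42 - B$ ($H{\left(A,B \right)} = \left(-2\right) 21 - B = -42 - B$)
$\frac{H{\left(-756,264 - M{\left(R \right)} \right)}}{Z} = \frac{-42 - \left(264 - 16\right)}{20514} = \left(-42 - \left(264 - 16\right)\right) \frac{1}{20514} = \left(-42 - 248\right) \frac{1}{20514} = \left(-290\right) \frac{1}{20514} = - \frac{145}{10257}$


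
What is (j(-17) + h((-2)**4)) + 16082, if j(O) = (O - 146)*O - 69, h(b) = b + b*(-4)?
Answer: 18736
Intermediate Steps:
h(b) = -3*b (h(b) = b - 4*b = -3*b)
j(O) = -69 + O*(-146 + O) (j(O) = (-146 + O)*O - 69 = O*(-146 + O) - 69 = -69 + O*(-146 + O))
(j(-17) + h((-2)**4)) + 16082 = ((-69 + (-17)**2 - 146*(-17)) - 3*(-2)**4) + 16082 = ((-69 + 289 + 2482) - 3*16) + 16082 = (2702 - 48) + 16082 = 2654 + 16082 = 18736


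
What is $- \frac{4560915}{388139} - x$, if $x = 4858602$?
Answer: $- \frac{1885817482593}{388139} \approx -4.8586 \cdot 10^{6}$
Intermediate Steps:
$- \frac{4560915}{388139} - x = - \frac{4560915}{388139} - 4858602 = - \frac{1885817482593}{388139}$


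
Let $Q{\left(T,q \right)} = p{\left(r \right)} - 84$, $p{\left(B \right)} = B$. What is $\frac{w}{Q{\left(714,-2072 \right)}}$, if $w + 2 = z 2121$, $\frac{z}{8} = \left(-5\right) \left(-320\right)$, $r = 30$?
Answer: $- \frac{13574399}{27} \approx -5.0276 \cdot 10^{5}$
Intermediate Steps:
$z = 12800$ ($z = 8 \left(\left(-5\right) \left(-320\right)\right) = 8 \cdot 1600 = 12800$)
$Q{\left(T,q \right)} = -54$ ($Q{\left(T,q \right)} = 30 - 84 = -54$)
$w = 27148798$ ($w = -2 + 12800 \cdot 2121 = -2 + 27148800 = 27148798$)
$\frac{w}{Q{\left(714,-2072 \right)}} = \frac{27148798}{-54} = 27148798 \left(- \frac{1}{54}\right) = - \frac{13574399}{27}$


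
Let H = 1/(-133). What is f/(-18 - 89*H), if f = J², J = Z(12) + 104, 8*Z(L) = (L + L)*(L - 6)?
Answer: -1979572/2305 ≈ -858.82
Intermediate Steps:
Z(L) = L*(-6 + L)/4 (Z(L) = ((L + L)*(L - 6))/8 = ((2*L)*(-6 + L))/8 = (2*L*(-6 + L))/8 = L*(-6 + L)/4)
H = -1/133 ≈ -0.0075188
J = 122 (J = (¼)*12*(-6 + 12) + 104 = (¼)*12*6 + 104 = 18 + 104 = 122)
f = 14884 (f = 122² = 14884)
f/(-18 - 89*H) = 14884/(-18 - 89*(-1/133)) = 14884/(-18 + 89/133) = 14884/(-2305/133) = 14884*(-133/2305) = -1979572/2305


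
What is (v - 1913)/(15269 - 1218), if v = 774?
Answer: -1139/14051 ≈ -0.081062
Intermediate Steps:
(v - 1913)/(15269 - 1218) = (774 - 1913)/(15269 - 1218) = -1139/14051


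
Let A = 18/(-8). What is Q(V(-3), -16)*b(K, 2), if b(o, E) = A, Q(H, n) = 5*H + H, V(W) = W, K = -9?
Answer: 81/2 ≈ 40.500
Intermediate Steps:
Q(H, n) = 6*H
A = -9/4 (A = 18*(-⅛) = -9/4 ≈ -2.2500)
b(o, E) = -9/4
Q(V(-3), -16)*b(K, 2) = (6*(-3))*(-9/4) = -18*(-9/4) = 81/2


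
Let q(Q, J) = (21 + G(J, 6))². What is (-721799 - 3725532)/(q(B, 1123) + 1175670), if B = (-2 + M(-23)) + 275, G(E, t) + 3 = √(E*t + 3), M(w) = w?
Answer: -194815334455/51809383107 + 17789324*√749/51809383107 ≈ -3.7508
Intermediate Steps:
G(E, t) = -3 + √(3 + E*t) (G(E, t) = -3 + √(E*t + 3) = -3 + √(3 + E*t))
B = 250 (B = (-2 - 23) + 275 = -25 + 275 = 250)
q(Q, J) = (18 + √(3 + 6*J))² (q(Q, J) = (21 + (-3 + √(3 + J*6)))² = (21 + (-3 + √(3 + 6*J)))² = (18 + √(3 + 6*J))²)
(-721799 - 3725532)/(q(B, 1123) + 1175670) = (-721799 - 3725532)/((18 + √3*√(1 + 2*1123))² + 1175670) = -4447331/((18 + √3*√(1 + 2246))² + 1175670) = -4447331/((18 + √3*√2247)² + 1175670) = -4447331/((18 + 3*√749)² + 1175670) = -4447331/(1175670 + (18 + 3*√749)²)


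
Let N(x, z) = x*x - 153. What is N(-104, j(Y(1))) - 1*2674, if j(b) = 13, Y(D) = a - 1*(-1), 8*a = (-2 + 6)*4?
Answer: 7989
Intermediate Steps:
a = 2 (a = ((-2 + 6)*4)/8 = (4*4)/8 = (⅛)*16 = 2)
Y(D) = 3 (Y(D) = 2 - 1*(-1) = 2 + 1 = 3)
N(x, z) = -153 + x² (N(x, z) = x² - 153 = -153 + x²)
N(-104, j(Y(1))) - 1*2674 = (-153 + (-104)²) - 1*2674 = (-153 + 10816) - 2674 = 10663 - 2674 = 7989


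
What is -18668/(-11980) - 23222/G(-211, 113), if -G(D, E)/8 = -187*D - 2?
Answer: 154264177/94534180 ≈ 1.6318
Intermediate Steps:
G(D, E) = 16 + 1496*D (G(D, E) = -8*(-187*D - 2) = -8*(-2 - 187*D) = 16 + 1496*D)
-18668/(-11980) - 23222/G(-211, 113) = -18668/(-11980) - 23222/(16 + 1496*(-211)) = -18668*(-1/11980) - 23222/(16 - 315656) = 4667/2995 - 23222/(-315640) = 4667/2995 - 23222*(-1/315640) = 4667/2995 + 11611/157820 = 154264177/94534180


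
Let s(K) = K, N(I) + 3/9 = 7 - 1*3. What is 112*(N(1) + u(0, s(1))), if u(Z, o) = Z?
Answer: 1232/3 ≈ 410.67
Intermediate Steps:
N(I) = 11/3 (N(I) = -⅓ + (7 - 1*3) = -⅓ + (7 - 3) = -⅓ + 4 = 11/3)
112*(N(1) + u(0, s(1))) = 112*(11/3 + 0) = 112*(11/3) = 1232/3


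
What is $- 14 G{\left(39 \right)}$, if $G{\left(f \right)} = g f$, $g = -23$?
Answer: $12558$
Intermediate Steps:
$G{\left(f \right)} = - 23 f$
$- 14 G{\left(39 \right)} = - 14 \left(\left(-23\right) 39\right) = \left(-14\right) \left(-897\right) = 12558$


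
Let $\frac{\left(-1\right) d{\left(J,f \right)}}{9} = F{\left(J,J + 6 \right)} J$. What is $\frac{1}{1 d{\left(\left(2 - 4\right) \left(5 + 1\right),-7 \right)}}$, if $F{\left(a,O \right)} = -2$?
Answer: $- \frac{1}{216} \approx -0.0046296$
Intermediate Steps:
$d{\left(J,f \right)} = 18 J$ ($d{\left(J,f \right)} = - 9 \left(- 2 J\right) = 18 J$)
$\frac{1}{1 d{\left(\left(2 - 4\right) \left(5 + 1\right),-7 \right)}} = \frac{1}{1 \cdot 18 \left(2 - 4\right) \left(5 + 1\right)} = \frac{1}{1 \cdot 18 \left(\left(-2\right) 6\right)} = \frac{1}{1 \cdot 18 \left(-12\right)} = \frac{1}{1 \left(-216\right)} = \frac{1}{-216} = - \frac{1}{216}$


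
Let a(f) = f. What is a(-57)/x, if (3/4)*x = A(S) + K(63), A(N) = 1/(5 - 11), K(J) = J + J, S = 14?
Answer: -513/1510 ≈ -0.33974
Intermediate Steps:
K(J) = 2*J
A(N) = -1/6 (A(N) = 1/(-6) = -1/6)
x = 1510/9 (x = 4*(-1/6 + 2*63)/3 = 4*(-1/6 + 126)/3 = (4/3)*(755/6) = 1510/9 ≈ 167.78)
a(-57)/x = -57/1510/9 = -57*9/1510 = -513/1510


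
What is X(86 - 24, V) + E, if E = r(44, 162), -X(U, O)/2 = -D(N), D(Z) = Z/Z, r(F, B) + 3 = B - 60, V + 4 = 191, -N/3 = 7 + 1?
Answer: 101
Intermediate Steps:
N = -24 (N = -3*(7 + 1) = -3*8 = -24)
V = 187 (V = -4 + 191 = 187)
r(F, B) = -63 + B (r(F, B) = -3 + (B - 60) = -3 + (-60 + B) = -63 + B)
D(Z) = 1
X(U, O) = 2 (X(U, O) = -(-2) = -2*(-1) = 2)
E = 99 (E = -63 + 162 = 99)
X(86 - 24, V) + E = 2 + 99 = 101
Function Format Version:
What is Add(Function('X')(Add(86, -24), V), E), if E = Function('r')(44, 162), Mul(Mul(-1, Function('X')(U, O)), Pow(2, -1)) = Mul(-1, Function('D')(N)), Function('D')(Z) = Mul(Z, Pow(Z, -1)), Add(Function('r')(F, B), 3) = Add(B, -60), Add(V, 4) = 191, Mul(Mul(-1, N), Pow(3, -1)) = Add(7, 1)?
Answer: 101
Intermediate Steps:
N = -24 (N = Mul(-3, Add(7, 1)) = Mul(-3, 8) = -24)
V = 187 (V = Add(-4, 191) = 187)
Function('r')(F, B) = Add(-63, B) (Function('r')(F, B) = Add(-3, Add(B, -60)) = Add(-3, Add(-60, B)) = Add(-63, B))
Function('D')(Z) = 1
Function('X')(U, O) = 2 (Function('X')(U, O) = Mul(-2, Mul(-1, 1)) = Mul(-2, -1) = 2)
E = 99 (E = Add(-63, 162) = 99)
Add(Function('X')(Add(86, -24), V), E) = Add(2, 99) = 101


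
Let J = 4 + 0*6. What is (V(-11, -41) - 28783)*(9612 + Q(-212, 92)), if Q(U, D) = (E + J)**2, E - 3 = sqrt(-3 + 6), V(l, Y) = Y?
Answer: -278555136 - 403536*sqrt(3) ≈ -2.7925e+8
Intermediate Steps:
J = 4 (J = 4 + 0 = 4)
E = 3 + sqrt(3) (E = 3 + sqrt(-3 + 6) = 3 + sqrt(3) ≈ 4.7320)
Q(U, D) = (7 + sqrt(3))**2 (Q(U, D) = ((3 + sqrt(3)) + 4)**2 = (7 + sqrt(3))**2)
(V(-11, -41) - 28783)*(9612 + Q(-212, 92)) = (-41 - 28783)*(9612 + (7 + sqrt(3))**2) = -28824*(9612 + (7 + sqrt(3))**2) = -277056288 - 28824*(7 + sqrt(3))**2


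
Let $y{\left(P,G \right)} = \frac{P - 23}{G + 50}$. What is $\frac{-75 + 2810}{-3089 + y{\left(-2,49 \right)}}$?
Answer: $- \frac{270765}{305836} \approx -0.88533$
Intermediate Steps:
$y{\left(P,G \right)} = \frac{-23 + P}{50 + G}$
$\frac{-75 + 2810}{-3089 + y{\left(-2,49 \right)}} = \frac{-75 + 2810}{-3089 + \frac{-23 - 2}{50 + 49}} = \frac{2735}{-3089 + \frac{1}{99} \left(-25\right)} = \frac{2735}{-3089 - \frac{25}{99}} = \frac{2735}{- \frac{305836}{99}} = 2735 \left(- \frac{99}{305836}\right) = - \frac{270765}{305836}$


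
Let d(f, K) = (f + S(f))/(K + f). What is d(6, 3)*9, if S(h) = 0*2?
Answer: 6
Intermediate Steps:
S(h) = 0
d(f, K) = f/(K + f) (d(f, K) = (f + 0)/(K + f) = f/(K + f))
d(6, 3)*9 = (6/(3 + 6))*9 = (6/9)*9 = (6*(⅑))*9 = (⅔)*9 = 6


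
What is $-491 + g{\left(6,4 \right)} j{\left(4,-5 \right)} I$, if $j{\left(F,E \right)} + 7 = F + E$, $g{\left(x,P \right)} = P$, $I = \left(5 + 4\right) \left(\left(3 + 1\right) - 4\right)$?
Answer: $-491$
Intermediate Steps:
$I = 0$ ($I = 9 \left(4 - 4\right) = 9 \cdot 0 = 0$)
$j{\left(F,E \right)} = -7 + E + F$ ($j{\left(F,E \right)} = -7 + \left(F + E\right) = -7 + \left(E + F\right) = -7 + E + F$)
$-491 + g{\left(6,4 \right)} j{\left(4,-5 \right)} I = -491 + 4 \left(-7 - 5 + 4\right) 0 = -491 + 4 \left(-8\right) 0 = -491 - 0 = -491 + 0 = -491$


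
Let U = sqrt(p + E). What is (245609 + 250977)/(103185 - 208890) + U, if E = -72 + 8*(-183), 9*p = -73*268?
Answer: -496586/105705 + 2*I*sqrt(8347)/3 ≈ -4.6978 + 60.908*I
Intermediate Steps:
p = -19564/9 (p = (-73*268)/9 = (1/9)*(-19564) = -19564/9 ≈ -2173.8)
E = -1536 (E = -72 - 1464 = -1536)
U = 2*I*sqrt(8347)/3 (U = sqrt(-19564/9 - 1536) = sqrt(-33388/9) = 2*I*sqrt(8347)/3 ≈ 60.908*I)
(245609 + 250977)/(103185 - 208890) + U = (245609 + 250977)/(103185 - 208890) + 2*I*sqrt(8347)/3 = 496586/(-105705) + 2*I*sqrt(8347)/3 = 496586*(-1/105705) + 2*I*sqrt(8347)/3 = -496586/105705 + 2*I*sqrt(8347)/3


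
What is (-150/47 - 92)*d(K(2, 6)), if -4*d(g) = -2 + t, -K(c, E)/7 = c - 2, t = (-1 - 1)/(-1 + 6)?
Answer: -13422/235 ≈ -57.115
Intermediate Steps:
t = -⅖ (t = -2/5 = -2*⅕ = -⅖ ≈ -0.40000)
K(c, E) = 14 - 7*c (K(c, E) = -7*(c - 2) = -7*(-2 + c) = 14 - 7*c)
d(g) = ⅗ (d(g) = -(-2 - ⅖)/4 = -¼*(-12/5) = ⅗)
(-150/47 - 92)*d(K(2, 6)) = (-150/47 - 92)*(⅗) = -4474/47*⅗ = -13422/235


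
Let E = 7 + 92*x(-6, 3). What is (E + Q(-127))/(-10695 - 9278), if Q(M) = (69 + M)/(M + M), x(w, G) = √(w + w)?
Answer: -918/2536571 - 184*I*√3/19973 ≈ -0.00036191 - 0.015956*I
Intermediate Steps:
x(w, G) = √2*√w (x(w, G) = √(2*w) = √2*√w)
Q(M) = (69 + M)/(2*M) (Q(M) = (69 + M)/((2*M)) = (69 + M)*(1/(2*M)) = (69 + M)/(2*M))
E = 7 + 184*I*√3 (E = 7 + 92*(√2*√(-6)) = 7 + 92*(√2*(I*√6)) = 7 + 92*(2*I*√3) = 7 + 184*I*√3 ≈ 7.0 + 318.7*I)
(E + Q(-127))/(-10695 - 9278) = ((7 + 184*I*√3) + (½)*(69 - 127)/(-127))/(-10695 - 9278) = ((7 + 184*I*√3) + (½)*(-1/127)*(-58))/(-19973) = ((7 + 184*I*√3) + 29/127)*(-1/19973) = (918/127 + 184*I*√3)*(-1/19973) = -918/2536571 - 184*I*√3/19973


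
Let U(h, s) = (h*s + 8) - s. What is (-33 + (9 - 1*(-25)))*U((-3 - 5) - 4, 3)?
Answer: -31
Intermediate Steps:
U(h, s) = 8 - s + h*s (U(h, s) = (8 + h*s) - s = 8 - s + h*s)
(-33 + (9 - 1*(-25)))*U((-3 - 5) - 4, 3) = (-33 + (9 - 1*(-25)))*(8 - 1*3 + ((-3 - 5) - 4)*3) = (-33 + (9 + 25))*(8 - 3 + (-8 - 4)*3) = (-33 + 34)*(8 - 3 - 12*3) = 1*(8 - 3 - 36) = 1*(-31) = -31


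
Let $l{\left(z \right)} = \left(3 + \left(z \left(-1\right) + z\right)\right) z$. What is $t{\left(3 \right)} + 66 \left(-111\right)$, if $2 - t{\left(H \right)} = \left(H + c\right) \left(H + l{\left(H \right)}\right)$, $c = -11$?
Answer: $-7228$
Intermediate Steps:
$l{\left(z \right)} = 3 z$ ($l{\left(z \right)} = \left(3 + \left(- z + z\right)\right) z = \left(3 + 0\right) z = 3 z$)
$t{\left(H \right)} = 2 - 4 H \left(-11 + H\right)$ ($t{\left(H \right)} = 2 - \left(H - 11\right) \left(H + 3 H\right) = 2 - \left(-11 + H\right) 4 H = 2 - 4 H \left(-11 + H\right)$)
$t{\left(3 \right)} + 66 \left(-111\right) = \left(2 - 4 \cdot 3^{2} + 44 \cdot 3\right) + 66 \left(-111\right) = \left(2 - 36 + 132\right) - 7326 = 98 - 7326 = -7228$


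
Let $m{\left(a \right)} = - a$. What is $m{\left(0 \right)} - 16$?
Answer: $-16$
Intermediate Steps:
$m{\left(0 \right)} - 16 = \left(-1\right) 0 - 16 = 0 - 16 = -16$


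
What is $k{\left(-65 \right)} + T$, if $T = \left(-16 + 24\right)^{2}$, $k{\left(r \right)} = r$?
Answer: $-1$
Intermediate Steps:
$T = 64$ ($T = 8^{2} = 64$)
$k{\left(-65 \right)} + T = -65 + 64 = -1$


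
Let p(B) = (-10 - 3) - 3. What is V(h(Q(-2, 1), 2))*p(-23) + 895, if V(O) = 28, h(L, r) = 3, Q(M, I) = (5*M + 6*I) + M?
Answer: 447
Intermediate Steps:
Q(M, I) = 6*I + 6*M
p(B) = -16 (p(B) = -13 - 3 = -16)
V(h(Q(-2, 1), 2))*p(-23) + 895 = 28*(-16) + 895 = -448 + 895 = 447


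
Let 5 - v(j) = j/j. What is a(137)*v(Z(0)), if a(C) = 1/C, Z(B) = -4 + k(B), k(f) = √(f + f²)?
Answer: 4/137 ≈ 0.029197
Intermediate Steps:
Z(B) = -4 + √(B*(1 + B))
v(j) = 4 (v(j) = 5 - j/j = 5 - 1*1 = 5 - 1 = 4)
a(137)*v(Z(0)) = 4/137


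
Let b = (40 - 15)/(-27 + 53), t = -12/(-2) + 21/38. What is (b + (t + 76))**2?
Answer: 425514384/61009 ≈ 6974.6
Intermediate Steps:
t = 249/38 (t = -12*(-1/2) + 21*(1/38) = 6 + 21/38 = 249/38 ≈ 6.5526)
b = 25/26 ≈ 0.96154
(b + (t + 76))**2 = (25/26 + (249/38 + 76))**2 = (25/26 + 3137/38)**2 = (20628/247)**2 = 425514384/61009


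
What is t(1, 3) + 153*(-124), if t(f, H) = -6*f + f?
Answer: -18977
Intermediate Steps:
t(f, H) = -5*f
t(1, 3) + 153*(-124) = -5*1 + 153*(-124) = -5 - 18972 = -18977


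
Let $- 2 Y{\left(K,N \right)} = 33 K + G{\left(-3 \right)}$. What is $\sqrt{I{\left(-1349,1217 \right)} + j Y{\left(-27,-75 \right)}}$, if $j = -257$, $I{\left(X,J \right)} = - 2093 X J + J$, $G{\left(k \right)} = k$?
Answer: $\sqrt{3436033507} \approx 58618.0$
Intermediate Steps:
$I{\left(X,J \right)} = J - 2093 J X$ ($I{\left(X,J \right)} = - 2093 J X + J = J - 2093 J X$)
$Y{\left(K,N \right)} = \frac{3}{2} - \frac{33 K}{2}$ ($Y{\left(K,N \right)} = - \frac{33 K - 3}{2} = - \frac{-3 + 33 K}{2} = \frac{3}{2} - \frac{33 K}{2}$)
$\sqrt{I{\left(-1349,1217 \right)} + j Y{\left(-27,-75 \right)}} = \sqrt{1217 \left(1 - -2823457\right) - 257 \left(\frac{3}{2} - - \frac{891}{2}\right)} = \sqrt{1217 \left(1 + 2823457\right) - 257 \left(\frac{3}{2} + \frac{891}{2}\right)} = \sqrt{1217 \cdot 2823458 - 114879} = \sqrt{3436148386 - 114879} = \sqrt{3436033507}$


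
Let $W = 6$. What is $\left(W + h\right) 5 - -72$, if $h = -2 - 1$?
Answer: $87$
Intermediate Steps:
$h = -3$
$\left(W + h\right) 5 - -72 = \left(6 - 3\right) 5 - -72 = 3 \cdot 5 + 72 = 15 + 72 = 87$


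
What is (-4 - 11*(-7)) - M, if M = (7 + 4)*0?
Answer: 73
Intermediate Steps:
M = 0 (M = 11*0 = 0)
(-4 - 11*(-7)) - M = (-4 - 11*(-7)) - 1*0 = (-4 + 77) + 0 = 73 + 0 = 73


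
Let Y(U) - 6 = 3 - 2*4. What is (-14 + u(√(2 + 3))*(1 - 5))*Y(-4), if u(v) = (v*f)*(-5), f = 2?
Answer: -14 + 40*√5 ≈ 75.443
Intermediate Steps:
u(v) = -10*v (u(v) = (v*2)*(-5) = (2*v)*(-5) = -10*v)
Y(U) = 1 (Y(U) = 6 + (3 - 2*4) = 6 + (3 - 8) = 6 - 5 = 1)
(-14 + u(√(2 + 3))*(1 - 5))*Y(-4) = (-14 + (-10*√(2 + 3))*(1 - 5))*1 = (-14 - 10*√5*(-4))*1 = (-14 + 40*√5)*1 = -14 + 40*√5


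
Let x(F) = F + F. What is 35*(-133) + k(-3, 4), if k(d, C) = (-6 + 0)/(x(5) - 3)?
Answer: -32591/7 ≈ -4655.9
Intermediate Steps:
x(F) = 2*F
k(d, C) = -6/7 (k(d, C) = (-6 + 0)/(2*5 - 3) = -6/(10 - 3) = -6/7)
35*(-133) + k(-3, 4) = 35*(-133) - 6/7 = -4655 - 6/7 = -32591/7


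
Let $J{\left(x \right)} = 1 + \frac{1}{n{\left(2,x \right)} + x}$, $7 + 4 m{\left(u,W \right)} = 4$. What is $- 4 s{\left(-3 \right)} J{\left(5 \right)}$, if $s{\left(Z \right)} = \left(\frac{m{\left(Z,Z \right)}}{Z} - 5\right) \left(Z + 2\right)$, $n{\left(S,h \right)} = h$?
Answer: $- \frac{209}{10} \approx -20.9$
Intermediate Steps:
$m{\left(u,W \right)} = - \frac{3}{4}$ ($m{\left(u,W \right)} = - \frac{7}{4} + \frac{1}{4} \cdot 4 = - \frac{7}{4} + 1 = - \frac{3}{4}$)
$s{\left(Z \right)} = \left(-5 - \frac{3}{4 Z}\right) \left(2 + Z\right)$ ($s{\left(Z \right)} = \left(- \frac{3}{4 Z} - 5\right) \left(Z + 2\right) = \left(-5 - \frac{3}{4 Z}\right) \left(2 + Z\right)$)
$J{\left(x \right)} = 1 + \frac{1}{2 x}$ ($J{\left(x \right)} = 1 + \frac{1}{x + x} = 1 + \frac{1}{2 x}$)
$- 4 s{\left(-3 \right)} J{\left(5 \right)} = - 4 \frac{-6 - 3 \left(-43 - -60\right)}{4 \left(-3\right)} \frac{\frac{1}{2} + 5}{5} = - 4 \cdot \frac{1}{4} \left(- \frac{1}{3}\right) \left(-6 - 3 \left(-43 + 60\right)\right) \frac{1}{5} \cdot \frac{11}{2} = - 4 \cdot \frac{1}{4} \left(- \frac{1}{3}\right) \left(-6 - 51\right) \frac{11}{10} = - 4 \cdot \frac{1}{4} \left(- \frac{1}{3}\right) \left(-57\right) \frac{11}{10} = \left(-4\right) \frac{19}{4} \cdot \frac{11}{10} = \left(-19\right) \frac{11}{10} = - \frac{209}{10}$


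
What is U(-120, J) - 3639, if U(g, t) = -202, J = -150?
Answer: -3841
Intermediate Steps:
U(-120, J) - 3639 = -202 - 3639 = -3841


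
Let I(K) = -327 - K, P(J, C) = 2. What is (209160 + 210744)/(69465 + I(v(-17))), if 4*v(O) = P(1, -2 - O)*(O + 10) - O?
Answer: 559872/92183 ≈ 6.0735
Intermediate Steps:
v(O) = 5 + O/4 (v(O) = (2*(O + 10) - O)/4 = (2*(10 + O) - O)/4 = ((20 + 2*O) - O)/4 = (20 + O)/4 = 5 + O/4)
(209160 + 210744)/(69465 + I(v(-17))) = (209160 + 210744)/(69465 + (-327 - (5 + (1/4)*(-17)))) = 419904/(69465 + (-327 - (5 - 17/4))) = 419904/(69465 + (-327 - 1*3/4)) = 419904/(69465 + (-327 - 3/4)) = 419904/(69465 - 1311/4) = 419904/(276549/4) = 419904*(4/276549) = 559872/92183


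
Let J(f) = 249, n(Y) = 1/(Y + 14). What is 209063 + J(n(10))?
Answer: 209312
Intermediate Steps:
n(Y) = 1/(14 + Y)
209063 + J(n(10)) = 209063 + 249 = 209312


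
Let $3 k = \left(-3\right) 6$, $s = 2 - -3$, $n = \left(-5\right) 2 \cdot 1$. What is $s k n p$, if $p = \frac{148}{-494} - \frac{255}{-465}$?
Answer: $\frac{571500}{7657} \approx 74.638$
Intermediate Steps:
$n = -10$ ($n = \left(-10\right) 1 = -10$)
$s = 5$ ($s = 2 + 3 = 5$)
$k = -6$ ($k = \frac{\left(-3\right) 6}{3} = \frac{1}{3} \left(-18\right) = -6$)
$p = \frac{1905}{7657}$ ($p = 148 \left(- \frac{1}{494}\right) - - \frac{17}{31} = - \frac{74}{247} + \frac{17}{31} = \frac{1905}{7657} \approx 0.24879$)
$s k n p = 5 \left(-6\right) \left(-10\right) \frac{1905}{7657} = \left(-30\right) \left(-10\right) \frac{1905}{7657} = 300 \cdot \frac{1905}{7657} = \frac{571500}{7657}$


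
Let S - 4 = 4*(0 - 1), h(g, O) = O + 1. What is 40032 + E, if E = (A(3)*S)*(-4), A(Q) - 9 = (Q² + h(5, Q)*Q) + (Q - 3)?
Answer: 40032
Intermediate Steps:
h(g, O) = 1 + O
S = 0 (S = 4 + 4*(0 - 1) = 4 + 4*(-1) = 4 - 4 = 0)
A(Q) = 6 + Q + Q² + Q*(1 + Q) (A(Q) = 9 + ((Q² + (1 + Q)*Q) + (Q - 3)) = 9 + ((Q² + Q*(1 + Q)) + (-3 + Q)) = 9 + (-3 + Q + Q² + Q*(1 + Q)) = 6 + Q + Q² + Q*(1 + Q))
E = 0 (E = ((6 + 2*3 + 2*3²)*0)*(-4) = ((6 + 6 + 2*9)*0)*(-4) = ((6 + 6 + 18)*0)*(-4) = (30*0)*(-4) = 0*(-4) = 0)
40032 + E = 40032 + 0 = 40032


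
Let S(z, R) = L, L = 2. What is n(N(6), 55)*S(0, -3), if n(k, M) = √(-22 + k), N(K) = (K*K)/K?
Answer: 8*I ≈ 8.0*I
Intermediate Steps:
N(K) = K (N(K) = K²/K = K)
S(z, R) = 2
n(N(6), 55)*S(0, -3) = √(-22 + 6)*2 = √(-16)*2 = (4*I)*2 = 8*I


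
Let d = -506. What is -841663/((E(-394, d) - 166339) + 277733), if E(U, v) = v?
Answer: -841663/110888 ≈ -7.5902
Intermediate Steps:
-841663/((E(-394, d) - 166339) + 277733) = -841663/((-506 - 166339) + 277733) = -841663/(-166845 + 277733) = -841663/110888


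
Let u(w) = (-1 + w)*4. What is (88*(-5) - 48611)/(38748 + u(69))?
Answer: -49051/39020 ≈ -1.2571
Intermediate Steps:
u(w) = -4 + 4*w
(88*(-5) - 48611)/(38748 + u(69)) = (88*(-5) - 48611)/(38748 + (-4 + 4*69)) = (-440 - 48611)/(38748 + (-4 + 276)) = -49051/(38748 + 272) = -49051/39020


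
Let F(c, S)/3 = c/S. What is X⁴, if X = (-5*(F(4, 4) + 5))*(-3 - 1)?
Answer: 655360000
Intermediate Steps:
F(c, S) = 3*c/S (F(c, S) = 3*(c/S) = 3*c/S)
X = 160 (X = (-5*(3*4/4 + 5))*(-3 - 1) = -5*(3*4*(¼) + 5)*(-4) = -5*(3 + 5)*(-4) = -5*8*(-4) = -40*(-4) = 160)
X⁴ = 160⁴ = 655360000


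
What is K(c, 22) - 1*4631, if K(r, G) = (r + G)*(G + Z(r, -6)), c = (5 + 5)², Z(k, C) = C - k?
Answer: -14879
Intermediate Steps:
c = 100 (c = 10² = 100)
K(r, G) = (G + r)*(-6 + G - r) (K(r, G) = (r + G)*(G + (-6 - r)) = (G + r)*(-6 + G - r))
K(c, 22) - 1*4631 = (22² - 1*100² - 6*22 - 6*100) - 1*4631 = (484 - 1*10000 - 132 - 600) - 4631 = (484 - 10000 - 132 - 600) - 4631 = -10248 - 4631 = -14879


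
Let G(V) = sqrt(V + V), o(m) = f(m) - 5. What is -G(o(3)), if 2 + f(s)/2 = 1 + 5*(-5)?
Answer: -I*sqrt(114) ≈ -10.677*I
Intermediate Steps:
f(s) = -52 (f(s) = -4 + 2*(1 + 5*(-5)) = -4 + 2*(1 - 25) = -4 + 2*(-24) = -4 - 48 = -52)
o(m) = -57 (o(m) = -52 - 5 = -57)
G(V) = sqrt(2)*sqrt(V) (G(V) = sqrt(2*V) = sqrt(2)*sqrt(V))
-G(o(3)) = -sqrt(2)*sqrt(-57) = -sqrt(2)*I*sqrt(57) = -I*sqrt(114)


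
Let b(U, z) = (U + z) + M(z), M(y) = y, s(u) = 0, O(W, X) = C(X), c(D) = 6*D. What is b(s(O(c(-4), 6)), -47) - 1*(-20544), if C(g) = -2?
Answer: 20450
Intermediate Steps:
O(W, X) = -2
b(U, z) = U + 2*z (b(U, z) = (U + z) + z = U + 2*z)
b(s(O(c(-4), 6)), -47) - 1*(-20544) = (0 + 2*(-47)) - 1*(-20544) = (0 - 94) + 20544 = -94 + 20544 = 20450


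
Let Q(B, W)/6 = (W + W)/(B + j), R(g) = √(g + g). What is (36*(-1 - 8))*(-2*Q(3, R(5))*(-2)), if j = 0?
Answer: -5184*√10 ≈ -16393.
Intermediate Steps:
R(g) = √2*√g (R(g) = √(2*g) = √2*√g)
Q(B, W) = 12*W/B (Q(B, W) = 6*((W + W)/(B + 0)) = 6*((2*W)/B) = 6*(2*W/B) = 12*W/B)
(36*(-1 - 8))*(-2*Q(3, R(5))*(-2)) = (36*(-1 - 8))*(-24*√2*√5/3*(-2)) = (36*(-9))*(-24*√10/3*(-2)) = -324*(-8*√10)*(-2) = -5184*√10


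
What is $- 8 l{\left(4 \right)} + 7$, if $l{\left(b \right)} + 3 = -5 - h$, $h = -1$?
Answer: $63$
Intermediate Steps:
$l{\left(b \right)} = -7$ ($l{\left(b \right)} = -3 - 4 = -7$)
$- 8 l{\left(4 \right)} + 7 = \left(-8\right) \left(-7\right) + 7 = 56 + 7 = 63$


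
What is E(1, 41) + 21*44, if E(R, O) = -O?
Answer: 883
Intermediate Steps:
E(1, 41) + 21*44 = -1*41 + 21*44 = -41 + 924 = 883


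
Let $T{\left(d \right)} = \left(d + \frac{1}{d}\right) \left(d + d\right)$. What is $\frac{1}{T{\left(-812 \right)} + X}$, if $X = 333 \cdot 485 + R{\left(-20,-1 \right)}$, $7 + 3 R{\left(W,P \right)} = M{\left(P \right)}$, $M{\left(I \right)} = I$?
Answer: $\frac{3}{4440577} \approx 6.7559 \cdot 10^{-7}$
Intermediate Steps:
$R{\left(W,P \right)} = - \frac{7}{3} + \frac{P}{3}$
$T{\left(d \right)} = 2 d \left(d + \frac{1}{d}\right)$ ($T{\left(d \right)} = \left(d + \frac{1}{d}\right) 2 d = 2 d \left(d + \frac{1}{d}\right)$)
$X = \frac{484507}{3}$ ($X = 333 \cdot 485 + \left(- \frac{7}{3} + \frac{1}{3} \left(-1\right)\right) = 161505 - \frac{8}{3} = \frac{484507}{3} \approx 1.615 \cdot 10^{5}$)
$\frac{1}{T{\left(-812 \right)} + X} = \frac{1}{\left(2 + 2 \left(-812\right)^{2}\right) + \frac{484507}{3}} = \frac{1}{\left(2 + 2 \cdot 659344\right) + \frac{484507}{3}} = \frac{1}{\left(2 + 1318688\right) + \frac{484507}{3}} = \frac{1}{1318690 + \frac{484507}{3}} = \frac{1}{\frac{4440577}{3}} = \frac{3}{4440577}$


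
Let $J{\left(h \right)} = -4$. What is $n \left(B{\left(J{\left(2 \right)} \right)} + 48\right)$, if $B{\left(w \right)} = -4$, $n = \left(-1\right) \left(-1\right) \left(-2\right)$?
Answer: $-88$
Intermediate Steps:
$n = -2$ ($n = 1 \left(-2\right) = -2$)
$n \left(B{\left(J{\left(2 \right)} \right)} + 48\right) = - 2 \left(-4 + 48\right) = \left(-2\right) 44 = -88$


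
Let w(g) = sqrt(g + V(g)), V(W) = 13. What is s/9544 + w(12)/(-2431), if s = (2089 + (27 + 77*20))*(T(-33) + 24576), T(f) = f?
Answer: 27266457116/2900183 ≈ 9401.6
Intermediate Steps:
w(g) = sqrt(13 + g) (w(g) = sqrt(g + 13) = sqrt(13 + g))
s = 89729208 (s = (2089 + (27 + 77*20))*(-33 + 24576) = (2089 + (27 + 1540))*24543 = (2089 + 1567)*24543 = 3656*24543 = 89729208)
s/9544 + w(12)/(-2431) = 89729208/9544 + sqrt(13 + 12)/(-2431) = 89729208*(1/9544) + sqrt(25)*(-1/2431) = 11216151/1193 + 5*(-1/2431) = 11216151/1193 - 5/2431 = 27266457116/2900183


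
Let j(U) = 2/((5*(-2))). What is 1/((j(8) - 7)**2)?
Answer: 25/1296 ≈ 0.019290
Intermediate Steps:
j(U) = -1/5 (j(U) = 2/(-10) = 2*(-1/10) = -1/5)
1/((j(8) - 7)**2) = 1/((-1/5 - 7)**2) = 1/((-36/5)**2) = 1/(1296/25) = 25/1296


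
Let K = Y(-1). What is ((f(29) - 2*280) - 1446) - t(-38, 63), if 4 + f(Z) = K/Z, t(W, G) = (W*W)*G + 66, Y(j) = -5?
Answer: -2698397/29 ≈ -93048.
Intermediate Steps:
K = -5
t(W, G) = 66 + G*W² (t(W, G) = W²*G + 66 = G*W² + 66 = 66 + G*W²)
f(Z) = -4 - 5/Z
((f(29) - 2*280) - 1446) - t(-38, 63) = (((-4 - 5/29) - 2*280) - 1446) - (66 + 63*(-38)²) = (((-4 - 5*1/29) - 560) - 1446) - (66 + 63*1444) = (((-4 - 5/29) - 560) - 1446) - (66 + 90972) = ((-121/29 - 560) - 1446) - 1*91038 = (-16361/29 - 1446) - 91038 = -58295/29 - 91038 = -2698397/29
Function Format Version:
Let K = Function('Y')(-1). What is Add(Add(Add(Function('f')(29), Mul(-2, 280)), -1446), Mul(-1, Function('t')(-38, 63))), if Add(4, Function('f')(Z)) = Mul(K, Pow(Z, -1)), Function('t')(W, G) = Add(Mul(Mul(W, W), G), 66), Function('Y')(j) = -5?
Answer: Rational(-2698397, 29) ≈ -93048.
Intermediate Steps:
K = -5
Function('t')(W, G) = Add(66, Mul(G, Pow(W, 2))) (Function('t')(W, G) = Add(Mul(Pow(W, 2), G), 66) = Add(Mul(G, Pow(W, 2)), 66) = Add(66, Mul(G, Pow(W, 2))))
Function('f')(Z) = Add(-4, Mul(-5, Pow(Z, -1)))
Add(Add(Add(Function('f')(29), Mul(-2, 280)), -1446), Mul(-1, Function('t')(-38, 63))) = Add(Add(Add(Add(-4, Mul(-5, Pow(29, -1))), Mul(-2, 280)), -1446), Mul(-1, Add(66, Mul(63, Pow(-38, 2))))) = Add(Add(Add(Add(-4, Mul(-5, Rational(1, 29))), -560), -1446), Mul(-1, Add(66, Mul(63, 1444)))) = Add(Add(Add(Add(-4, Rational(-5, 29)), -560), -1446), Mul(-1, Add(66, 90972))) = Add(Add(Add(Rational(-121, 29), -560), -1446), Mul(-1, 91038)) = Add(Add(Rational(-16361, 29), -1446), -91038) = Add(Rational(-58295, 29), -91038) = Rational(-2698397, 29)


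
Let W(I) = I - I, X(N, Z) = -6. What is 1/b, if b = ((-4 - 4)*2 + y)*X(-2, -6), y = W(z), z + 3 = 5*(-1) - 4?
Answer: 1/96 ≈ 0.010417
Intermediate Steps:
z = -12 (z = -3 + (5*(-1) - 4) = -3 + (-5 - 4) = -3 - 9 = -12)
W(I) = 0
y = 0
b = 96 (b = ((-4 - 4)*2 + 0)*(-6) = (-8*2 + 0)*(-6) = (-16 + 0)*(-6) = -16*(-6) = 96)
1/b = 1/96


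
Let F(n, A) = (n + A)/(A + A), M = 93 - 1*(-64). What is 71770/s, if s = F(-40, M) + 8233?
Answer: 22535780/2585279 ≈ 8.7170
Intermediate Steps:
M = 157 (M = 93 + 64 = 157)
F(n, A) = (A + n)/(2*A) (F(n, A) = (A + n)/((2*A)) = (A + n)*(1/(2*A)) = (A + n)/(2*A))
s = 2585279/314 (s = (½)*(157 - 40)/157 + 8233 = (½)*(1/157)*117 + 8233 = 117/314 + 8233 = 2585279/314 ≈ 8233.4)
71770/s = 71770/(2585279/314) = 71770*(314/2585279) = 22535780/2585279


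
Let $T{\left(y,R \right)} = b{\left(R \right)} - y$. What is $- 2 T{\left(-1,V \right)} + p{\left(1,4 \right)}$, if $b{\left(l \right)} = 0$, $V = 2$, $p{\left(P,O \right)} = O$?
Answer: $2$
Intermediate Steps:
$T{\left(y,R \right)} = - y$ ($T{\left(y,R \right)} = 0 - y = - y$)
$- 2 T{\left(-1,V \right)} + p{\left(1,4 \right)} = - 2 \left(\left(-1\right) \left(-1\right)\right) + 4 = \left(-2\right) 1 + 4 = -2 + 4 = 2$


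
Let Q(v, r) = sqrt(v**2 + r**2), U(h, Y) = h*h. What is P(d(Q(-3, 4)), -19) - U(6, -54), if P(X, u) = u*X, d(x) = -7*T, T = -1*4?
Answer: -568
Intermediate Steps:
U(h, Y) = h**2
T = -4
Q(v, r) = sqrt(r**2 + v**2)
d(x) = 28 (d(x) = -7*(-4) = 28)
P(X, u) = X*u
P(d(Q(-3, 4)), -19) - U(6, -54) = 28*(-19) - 1*6**2 = -532 - 1*36 = -532 - 36 = -568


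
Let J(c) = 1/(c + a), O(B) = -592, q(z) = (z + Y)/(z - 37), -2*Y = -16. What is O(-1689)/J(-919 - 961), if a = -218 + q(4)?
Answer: 13664544/11 ≈ 1.2422e+6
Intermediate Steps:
Y = 8 (Y = -½*(-16) = 8)
q(z) = (8 + z)/(-37 + z) (q(z) = (z + 8)/(z - 37) = (8 + z)/(-37 + z))
a = -2402/11 (a = -218 + (8 + 4)/(-37 + 4) = -218 + 12/(-33) = -218 - 1/33*12 = -218 - 4/11 = -2402/11 ≈ -218.36)
J(c) = 1/(-2402/11 + c) (J(c) = 1/(c - 2402/11) = 1/(-2402/11 + c))
O(-1689)/J(-919 - 961) = -592/(11/(-2402 + 11*(-919 - 961))) = -592/(11/(-2402 + 11*(-1880))) = -592/(11/(-2402 - 20680)) = -592/(11/(-23082)) = -592/(11*(-1/23082)) = -592/(-11/23082) = -592*(-23082/11) = 13664544/11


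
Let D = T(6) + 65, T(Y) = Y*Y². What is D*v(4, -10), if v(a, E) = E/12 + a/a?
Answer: 281/6 ≈ 46.833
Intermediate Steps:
T(Y) = Y³
v(a, E) = 1 + E/12 (v(a, E) = E*(1/12) + 1 = E/12 + 1 = 1 + E/12)
D = 281 (D = 6³ + 65 = 216 + 65 = 281)
D*v(4, -10) = 281*(1 + (1/12)*(-10)) = 281*(1 - ⅚) = 281*(⅙) = 281/6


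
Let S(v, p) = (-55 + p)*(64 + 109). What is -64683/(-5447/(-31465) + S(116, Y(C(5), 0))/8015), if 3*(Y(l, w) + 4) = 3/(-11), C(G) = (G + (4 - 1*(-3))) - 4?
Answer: 732399464115/12481651 ≈ 58678.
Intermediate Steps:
C(G) = 3 + G (C(G) = (G + (4 + 3)) - 4 = (G + 7) - 4 = (7 + G) - 4 = 3 + G)
Y(l, w) = -45/11 (Y(l, w) = -4 + (3/(-11))/3 = -4 + (3*(-1/11))/3 = -4 + (⅓)*(-3/11) = -4 - 1/11 = -45/11)
S(v, p) = -9515 + 173*p (S(v, p) = (-55 + p)*173 = -9515 + 173*p)
-64683/(-5447/(-31465) + S(116, Y(C(5), 0))/8015) = -64683/(-5447/(-31465) + (-9515 + 173*(-45/11))/8015) = -64683/(-5447*(-1/31465) + (-9515 - 7785/11)*(1/8015)) = -64683/(5447/31465 - 112450/11*1/8015) = -64683/(5447/31465 - 22490/17633) = -64683/(-12481651/11322905) = -64683*(-11322905/12481651) = 732399464115/12481651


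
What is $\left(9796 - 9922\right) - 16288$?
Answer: $-16414$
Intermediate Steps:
$\left(9796 - 9922\right) - 16288 = -126 - 16288 = -16414$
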